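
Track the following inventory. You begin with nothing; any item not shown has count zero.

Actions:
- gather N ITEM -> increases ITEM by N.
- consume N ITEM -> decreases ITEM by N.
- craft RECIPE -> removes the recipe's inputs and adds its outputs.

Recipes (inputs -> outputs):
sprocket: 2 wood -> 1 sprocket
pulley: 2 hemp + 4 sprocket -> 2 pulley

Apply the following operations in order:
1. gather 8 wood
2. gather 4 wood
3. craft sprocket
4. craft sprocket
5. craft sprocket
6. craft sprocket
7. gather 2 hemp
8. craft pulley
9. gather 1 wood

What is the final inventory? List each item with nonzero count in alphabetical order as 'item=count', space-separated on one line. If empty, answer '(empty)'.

After 1 (gather 8 wood): wood=8
After 2 (gather 4 wood): wood=12
After 3 (craft sprocket): sprocket=1 wood=10
After 4 (craft sprocket): sprocket=2 wood=8
After 5 (craft sprocket): sprocket=3 wood=6
After 6 (craft sprocket): sprocket=4 wood=4
After 7 (gather 2 hemp): hemp=2 sprocket=4 wood=4
After 8 (craft pulley): pulley=2 wood=4
After 9 (gather 1 wood): pulley=2 wood=5

Answer: pulley=2 wood=5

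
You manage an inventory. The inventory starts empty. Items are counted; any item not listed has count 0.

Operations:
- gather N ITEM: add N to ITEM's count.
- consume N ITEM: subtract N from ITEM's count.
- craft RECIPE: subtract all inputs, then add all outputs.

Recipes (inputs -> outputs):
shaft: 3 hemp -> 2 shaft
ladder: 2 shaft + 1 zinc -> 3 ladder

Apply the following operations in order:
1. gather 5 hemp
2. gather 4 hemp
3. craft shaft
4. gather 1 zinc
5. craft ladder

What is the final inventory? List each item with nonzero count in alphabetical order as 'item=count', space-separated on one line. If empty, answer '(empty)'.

After 1 (gather 5 hemp): hemp=5
After 2 (gather 4 hemp): hemp=9
After 3 (craft shaft): hemp=6 shaft=2
After 4 (gather 1 zinc): hemp=6 shaft=2 zinc=1
After 5 (craft ladder): hemp=6 ladder=3

Answer: hemp=6 ladder=3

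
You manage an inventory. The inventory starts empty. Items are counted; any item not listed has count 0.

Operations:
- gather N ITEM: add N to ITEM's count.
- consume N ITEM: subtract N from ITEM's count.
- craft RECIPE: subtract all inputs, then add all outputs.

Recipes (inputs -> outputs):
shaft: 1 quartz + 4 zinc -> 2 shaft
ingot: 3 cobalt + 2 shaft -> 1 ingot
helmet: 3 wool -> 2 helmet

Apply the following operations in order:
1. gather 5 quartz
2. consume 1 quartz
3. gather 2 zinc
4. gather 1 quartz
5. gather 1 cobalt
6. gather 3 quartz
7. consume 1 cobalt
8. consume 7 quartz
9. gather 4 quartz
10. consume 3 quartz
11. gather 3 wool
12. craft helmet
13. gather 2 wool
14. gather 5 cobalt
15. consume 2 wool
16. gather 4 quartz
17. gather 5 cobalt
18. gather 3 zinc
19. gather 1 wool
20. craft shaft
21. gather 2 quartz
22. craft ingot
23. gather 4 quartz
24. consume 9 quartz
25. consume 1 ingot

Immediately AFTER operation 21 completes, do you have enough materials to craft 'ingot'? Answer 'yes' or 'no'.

Answer: yes

Derivation:
After 1 (gather 5 quartz): quartz=5
After 2 (consume 1 quartz): quartz=4
After 3 (gather 2 zinc): quartz=4 zinc=2
After 4 (gather 1 quartz): quartz=5 zinc=2
After 5 (gather 1 cobalt): cobalt=1 quartz=5 zinc=2
After 6 (gather 3 quartz): cobalt=1 quartz=8 zinc=2
After 7 (consume 1 cobalt): quartz=8 zinc=2
After 8 (consume 7 quartz): quartz=1 zinc=2
After 9 (gather 4 quartz): quartz=5 zinc=2
After 10 (consume 3 quartz): quartz=2 zinc=2
After 11 (gather 3 wool): quartz=2 wool=3 zinc=2
After 12 (craft helmet): helmet=2 quartz=2 zinc=2
After 13 (gather 2 wool): helmet=2 quartz=2 wool=2 zinc=2
After 14 (gather 5 cobalt): cobalt=5 helmet=2 quartz=2 wool=2 zinc=2
After 15 (consume 2 wool): cobalt=5 helmet=2 quartz=2 zinc=2
After 16 (gather 4 quartz): cobalt=5 helmet=2 quartz=6 zinc=2
After 17 (gather 5 cobalt): cobalt=10 helmet=2 quartz=6 zinc=2
After 18 (gather 3 zinc): cobalt=10 helmet=2 quartz=6 zinc=5
After 19 (gather 1 wool): cobalt=10 helmet=2 quartz=6 wool=1 zinc=5
After 20 (craft shaft): cobalt=10 helmet=2 quartz=5 shaft=2 wool=1 zinc=1
After 21 (gather 2 quartz): cobalt=10 helmet=2 quartz=7 shaft=2 wool=1 zinc=1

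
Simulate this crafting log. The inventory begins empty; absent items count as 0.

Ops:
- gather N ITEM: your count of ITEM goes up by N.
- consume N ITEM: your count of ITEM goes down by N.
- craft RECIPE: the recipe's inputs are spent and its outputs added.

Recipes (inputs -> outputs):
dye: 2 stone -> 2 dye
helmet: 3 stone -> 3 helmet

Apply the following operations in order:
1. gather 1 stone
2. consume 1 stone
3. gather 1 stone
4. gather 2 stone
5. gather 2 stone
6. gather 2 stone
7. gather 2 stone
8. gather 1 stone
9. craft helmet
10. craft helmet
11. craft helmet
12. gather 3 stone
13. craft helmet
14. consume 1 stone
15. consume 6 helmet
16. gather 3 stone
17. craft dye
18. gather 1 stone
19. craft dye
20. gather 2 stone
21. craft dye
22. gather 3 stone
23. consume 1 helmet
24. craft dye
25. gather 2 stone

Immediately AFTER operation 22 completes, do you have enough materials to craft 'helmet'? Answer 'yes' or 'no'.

Answer: yes

Derivation:
After 1 (gather 1 stone): stone=1
After 2 (consume 1 stone): (empty)
After 3 (gather 1 stone): stone=1
After 4 (gather 2 stone): stone=3
After 5 (gather 2 stone): stone=5
After 6 (gather 2 stone): stone=7
After 7 (gather 2 stone): stone=9
After 8 (gather 1 stone): stone=10
After 9 (craft helmet): helmet=3 stone=7
After 10 (craft helmet): helmet=6 stone=4
After 11 (craft helmet): helmet=9 stone=1
After 12 (gather 3 stone): helmet=9 stone=4
After 13 (craft helmet): helmet=12 stone=1
After 14 (consume 1 stone): helmet=12
After 15 (consume 6 helmet): helmet=6
After 16 (gather 3 stone): helmet=6 stone=3
After 17 (craft dye): dye=2 helmet=6 stone=1
After 18 (gather 1 stone): dye=2 helmet=6 stone=2
After 19 (craft dye): dye=4 helmet=6
After 20 (gather 2 stone): dye=4 helmet=6 stone=2
After 21 (craft dye): dye=6 helmet=6
After 22 (gather 3 stone): dye=6 helmet=6 stone=3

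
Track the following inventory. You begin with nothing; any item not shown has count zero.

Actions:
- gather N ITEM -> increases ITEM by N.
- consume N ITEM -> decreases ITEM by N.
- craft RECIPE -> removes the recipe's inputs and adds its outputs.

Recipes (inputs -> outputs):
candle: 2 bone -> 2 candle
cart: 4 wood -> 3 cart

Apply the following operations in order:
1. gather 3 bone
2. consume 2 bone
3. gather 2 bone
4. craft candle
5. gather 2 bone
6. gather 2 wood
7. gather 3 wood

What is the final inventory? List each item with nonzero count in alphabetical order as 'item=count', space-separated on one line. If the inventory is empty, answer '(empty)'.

Answer: bone=3 candle=2 wood=5

Derivation:
After 1 (gather 3 bone): bone=3
After 2 (consume 2 bone): bone=1
After 3 (gather 2 bone): bone=3
After 4 (craft candle): bone=1 candle=2
After 5 (gather 2 bone): bone=3 candle=2
After 6 (gather 2 wood): bone=3 candle=2 wood=2
After 7 (gather 3 wood): bone=3 candle=2 wood=5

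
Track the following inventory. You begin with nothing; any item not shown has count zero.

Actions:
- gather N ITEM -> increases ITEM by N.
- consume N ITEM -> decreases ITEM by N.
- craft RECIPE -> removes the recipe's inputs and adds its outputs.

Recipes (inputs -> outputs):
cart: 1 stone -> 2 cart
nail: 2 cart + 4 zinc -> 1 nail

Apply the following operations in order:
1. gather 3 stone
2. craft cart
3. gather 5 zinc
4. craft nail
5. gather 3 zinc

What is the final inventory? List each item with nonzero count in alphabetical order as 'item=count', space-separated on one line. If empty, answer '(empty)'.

Answer: nail=1 stone=2 zinc=4

Derivation:
After 1 (gather 3 stone): stone=3
After 2 (craft cart): cart=2 stone=2
After 3 (gather 5 zinc): cart=2 stone=2 zinc=5
After 4 (craft nail): nail=1 stone=2 zinc=1
After 5 (gather 3 zinc): nail=1 stone=2 zinc=4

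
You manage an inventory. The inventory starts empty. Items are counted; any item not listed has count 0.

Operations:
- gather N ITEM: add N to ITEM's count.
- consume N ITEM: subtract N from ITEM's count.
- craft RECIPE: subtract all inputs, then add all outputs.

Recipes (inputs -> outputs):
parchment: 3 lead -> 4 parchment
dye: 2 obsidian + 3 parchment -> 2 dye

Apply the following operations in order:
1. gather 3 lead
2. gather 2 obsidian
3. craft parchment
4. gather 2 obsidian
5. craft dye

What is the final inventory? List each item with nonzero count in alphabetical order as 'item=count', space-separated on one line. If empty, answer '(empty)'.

After 1 (gather 3 lead): lead=3
After 2 (gather 2 obsidian): lead=3 obsidian=2
After 3 (craft parchment): obsidian=2 parchment=4
After 4 (gather 2 obsidian): obsidian=4 parchment=4
After 5 (craft dye): dye=2 obsidian=2 parchment=1

Answer: dye=2 obsidian=2 parchment=1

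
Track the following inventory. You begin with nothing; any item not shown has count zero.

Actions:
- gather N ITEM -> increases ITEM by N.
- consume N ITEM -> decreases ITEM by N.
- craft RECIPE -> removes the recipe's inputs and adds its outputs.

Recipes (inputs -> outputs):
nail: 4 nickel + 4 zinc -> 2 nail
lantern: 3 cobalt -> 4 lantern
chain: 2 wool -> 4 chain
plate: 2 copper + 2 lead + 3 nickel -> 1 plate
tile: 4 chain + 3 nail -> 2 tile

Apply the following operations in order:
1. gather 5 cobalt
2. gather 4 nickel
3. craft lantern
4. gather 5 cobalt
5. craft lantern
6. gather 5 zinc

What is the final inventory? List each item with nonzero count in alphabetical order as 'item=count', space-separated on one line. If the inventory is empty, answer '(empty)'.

After 1 (gather 5 cobalt): cobalt=5
After 2 (gather 4 nickel): cobalt=5 nickel=4
After 3 (craft lantern): cobalt=2 lantern=4 nickel=4
After 4 (gather 5 cobalt): cobalt=7 lantern=4 nickel=4
After 5 (craft lantern): cobalt=4 lantern=8 nickel=4
After 6 (gather 5 zinc): cobalt=4 lantern=8 nickel=4 zinc=5

Answer: cobalt=4 lantern=8 nickel=4 zinc=5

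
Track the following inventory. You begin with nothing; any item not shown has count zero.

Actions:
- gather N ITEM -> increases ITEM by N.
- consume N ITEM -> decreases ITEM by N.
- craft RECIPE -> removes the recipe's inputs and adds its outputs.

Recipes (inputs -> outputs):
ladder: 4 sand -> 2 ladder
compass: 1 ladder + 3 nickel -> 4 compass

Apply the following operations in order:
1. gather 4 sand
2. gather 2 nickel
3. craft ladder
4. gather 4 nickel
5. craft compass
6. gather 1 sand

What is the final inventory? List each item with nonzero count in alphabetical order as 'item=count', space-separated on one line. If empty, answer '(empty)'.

After 1 (gather 4 sand): sand=4
After 2 (gather 2 nickel): nickel=2 sand=4
After 3 (craft ladder): ladder=2 nickel=2
After 4 (gather 4 nickel): ladder=2 nickel=6
After 5 (craft compass): compass=4 ladder=1 nickel=3
After 6 (gather 1 sand): compass=4 ladder=1 nickel=3 sand=1

Answer: compass=4 ladder=1 nickel=3 sand=1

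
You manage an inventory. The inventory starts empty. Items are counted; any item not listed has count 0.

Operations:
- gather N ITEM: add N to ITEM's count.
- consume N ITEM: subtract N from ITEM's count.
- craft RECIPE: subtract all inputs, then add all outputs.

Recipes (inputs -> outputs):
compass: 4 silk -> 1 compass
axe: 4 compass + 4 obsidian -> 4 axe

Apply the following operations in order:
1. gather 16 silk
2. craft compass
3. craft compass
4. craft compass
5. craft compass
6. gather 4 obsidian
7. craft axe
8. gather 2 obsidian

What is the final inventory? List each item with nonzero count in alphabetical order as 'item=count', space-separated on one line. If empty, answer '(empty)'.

Answer: axe=4 obsidian=2

Derivation:
After 1 (gather 16 silk): silk=16
After 2 (craft compass): compass=1 silk=12
After 3 (craft compass): compass=2 silk=8
After 4 (craft compass): compass=3 silk=4
After 5 (craft compass): compass=4
After 6 (gather 4 obsidian): compass=4 obsidian=4
After 7 (craft axe): axe=4
After 8 (gather 2 obsidian): axe=4 obsidian=2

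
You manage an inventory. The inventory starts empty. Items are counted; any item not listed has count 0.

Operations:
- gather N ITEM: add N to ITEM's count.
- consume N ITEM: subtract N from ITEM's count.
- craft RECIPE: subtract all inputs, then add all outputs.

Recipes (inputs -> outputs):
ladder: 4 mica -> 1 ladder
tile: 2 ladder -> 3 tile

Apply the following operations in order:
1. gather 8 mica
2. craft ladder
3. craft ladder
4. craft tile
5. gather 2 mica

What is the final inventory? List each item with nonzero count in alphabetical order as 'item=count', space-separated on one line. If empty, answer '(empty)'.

Answer: mica=2 tile=3

Derivation:
After 1 (gather 8 mica): mica=8
After 2 (craft ladder): ladder=1 mica=4
After 3 (craft ladder): ladder=2
After 4 (craft tile): tile=3
After 5 (gather 2 mica): mica=2 tile=3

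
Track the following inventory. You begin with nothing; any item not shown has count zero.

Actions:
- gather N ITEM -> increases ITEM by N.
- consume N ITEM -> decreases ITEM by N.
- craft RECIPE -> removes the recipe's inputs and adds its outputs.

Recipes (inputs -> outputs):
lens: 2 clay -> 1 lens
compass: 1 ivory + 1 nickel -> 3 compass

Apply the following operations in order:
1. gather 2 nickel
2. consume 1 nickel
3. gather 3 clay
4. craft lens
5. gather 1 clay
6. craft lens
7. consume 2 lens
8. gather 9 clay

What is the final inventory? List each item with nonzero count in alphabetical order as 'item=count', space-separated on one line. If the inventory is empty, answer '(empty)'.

After 1 (gather 2 nickel): nickel=2
After 2 (consume 1 nickel): nickel=1
After 3 (gather 3 clay): clay=3 nickel=1
After 4 (craft lens): clay=1 lens=1 nickel=1
After 5 (gather 1 clay): clay=2 lens=1 nickel=1
After 6 (craft lens): lens=2 nickel=1
After 7 (consume 2 lens): nickel=1
After 8 (gather 9 clay): clay=9 nickel=1

Answer: clay=9 nickel=1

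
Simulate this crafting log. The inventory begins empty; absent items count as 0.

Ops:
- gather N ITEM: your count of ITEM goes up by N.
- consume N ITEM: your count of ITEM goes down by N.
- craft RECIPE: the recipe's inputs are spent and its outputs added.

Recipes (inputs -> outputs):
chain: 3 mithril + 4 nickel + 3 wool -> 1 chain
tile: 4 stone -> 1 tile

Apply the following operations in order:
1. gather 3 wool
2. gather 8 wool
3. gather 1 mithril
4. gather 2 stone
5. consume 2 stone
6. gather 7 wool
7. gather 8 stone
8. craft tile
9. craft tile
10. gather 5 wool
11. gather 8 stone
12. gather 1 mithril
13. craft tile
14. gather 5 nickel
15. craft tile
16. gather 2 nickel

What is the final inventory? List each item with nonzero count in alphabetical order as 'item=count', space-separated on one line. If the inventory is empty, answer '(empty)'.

After 1 (gather 3 wool): wool=3
After 2 (gather 8 wool): wool=11
After 3 (gather 1 mithril): mithril=1 wool=11
After 4 (gather 2 stone): mithril=1 stone=2 wool=11
After 5 (consume 2 stone): mithril=1 wool=11
After 6 (gather 7 wool): mithril=1 wool=18
After 7 (gather 8 stone): mithril=1 stone=8 wool=18
After 8 (craft tile): mithril=1 stone=4 tile=1 wool=18
After 9 (craft tile): mithril=1 tile=2 wool=18
After 10 (gather 5 wool): mithril=1 tile=2 wool=23
After 11 (gather 8 stone): mithril=1 stone=8 tile=2 wool=23
After 12 (gather 1 mithril): mithril=2 stone=8 tile=2 wool=23
After 13 (craft tile): mithril=2 stone=4 tile=3 wool=23
After 14 (gather 5 nickel): mithril=2 nickel=5 stone=4 tile=3 wool=23
After 15 (craft tile): mithril=2 nickel=5 tile=4 wool=23
After 16 (gather 2 nickel): mithril=2 nickel=7 tile=4 wool=23

Answer: mithril=2 nickel=7 tile=4 wool=23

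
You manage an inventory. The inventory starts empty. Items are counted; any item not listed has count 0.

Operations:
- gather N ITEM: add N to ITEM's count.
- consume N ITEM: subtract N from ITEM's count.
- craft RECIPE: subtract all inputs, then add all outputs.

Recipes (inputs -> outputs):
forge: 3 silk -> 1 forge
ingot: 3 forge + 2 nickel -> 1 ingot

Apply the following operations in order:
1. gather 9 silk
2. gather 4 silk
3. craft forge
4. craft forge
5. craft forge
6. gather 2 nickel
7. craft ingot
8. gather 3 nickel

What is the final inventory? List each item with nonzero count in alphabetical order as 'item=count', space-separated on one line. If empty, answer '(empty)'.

After 1 (gather 9 silk): silk=9
After 2 (gather 4 silk): silk=13
After 3 (craft forge): forge=1 silk=10
After 4 (craft forge): forge=2 silk=7
After 5 (craft forge): forge=3 silk=4
After 6 (gather 2 nickel): forge=3 nickel=2 silk=4
After 7 (craft ingot): ingot=1 silk=4
After 8 (gather 3 nickel): ingot=1 nickel=3 silk=4

Answer: ingot=1 nickel=3 silk=4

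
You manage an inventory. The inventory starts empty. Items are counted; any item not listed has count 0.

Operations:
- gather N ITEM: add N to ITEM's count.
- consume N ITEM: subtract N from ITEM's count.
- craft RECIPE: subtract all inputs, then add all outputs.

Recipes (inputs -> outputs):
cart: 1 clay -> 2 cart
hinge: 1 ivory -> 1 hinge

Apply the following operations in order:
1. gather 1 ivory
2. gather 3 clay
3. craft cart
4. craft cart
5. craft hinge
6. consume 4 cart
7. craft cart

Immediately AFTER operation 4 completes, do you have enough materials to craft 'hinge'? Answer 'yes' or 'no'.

After 1 (gather 1 ivory): ivory=1
After 2 (gather 3 clay): clay=3 ivory=1
After 3 (craft cart): cart=2 clay=2 ivory=1
After 4 (craft cart): cart=4 clay=1 ivory=1

Answer: yes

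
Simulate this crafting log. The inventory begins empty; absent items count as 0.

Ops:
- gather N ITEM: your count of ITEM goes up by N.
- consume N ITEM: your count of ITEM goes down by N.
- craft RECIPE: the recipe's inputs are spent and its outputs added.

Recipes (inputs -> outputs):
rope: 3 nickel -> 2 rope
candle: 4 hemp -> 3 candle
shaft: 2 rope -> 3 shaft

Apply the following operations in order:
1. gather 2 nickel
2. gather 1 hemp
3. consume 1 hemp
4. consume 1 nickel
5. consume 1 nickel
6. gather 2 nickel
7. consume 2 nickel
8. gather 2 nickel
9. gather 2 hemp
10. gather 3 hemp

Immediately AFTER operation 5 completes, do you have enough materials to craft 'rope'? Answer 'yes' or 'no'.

Answer: no

Derivation:
After 1 (gather 2 nickel): nickel=2
After 2 (gather 1 hemp): hemp=1 nickel=2
After 3 (consume 1 hemp): nickel=2
After 4 (consume 1 nickel): nickel=1
After 5 (consume 1 nickel): (empty)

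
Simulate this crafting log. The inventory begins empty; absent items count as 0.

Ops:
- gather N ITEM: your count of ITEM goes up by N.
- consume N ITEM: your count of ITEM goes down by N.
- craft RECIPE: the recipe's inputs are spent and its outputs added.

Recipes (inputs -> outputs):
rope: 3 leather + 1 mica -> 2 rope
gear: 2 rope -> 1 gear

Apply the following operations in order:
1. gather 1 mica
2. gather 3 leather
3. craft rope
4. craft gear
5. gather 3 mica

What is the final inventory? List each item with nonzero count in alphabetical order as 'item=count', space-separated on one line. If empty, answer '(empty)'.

After 1 (gather 1 mica): mica=1
After 2 (gather 3 leather): leather=3 mica=1
After 3 (craft rope): rope=2
After 4 (craft gear): gear=1
After 5 (gather 3 mica): gear=1 mica=3

Answer: gear=1 mica=3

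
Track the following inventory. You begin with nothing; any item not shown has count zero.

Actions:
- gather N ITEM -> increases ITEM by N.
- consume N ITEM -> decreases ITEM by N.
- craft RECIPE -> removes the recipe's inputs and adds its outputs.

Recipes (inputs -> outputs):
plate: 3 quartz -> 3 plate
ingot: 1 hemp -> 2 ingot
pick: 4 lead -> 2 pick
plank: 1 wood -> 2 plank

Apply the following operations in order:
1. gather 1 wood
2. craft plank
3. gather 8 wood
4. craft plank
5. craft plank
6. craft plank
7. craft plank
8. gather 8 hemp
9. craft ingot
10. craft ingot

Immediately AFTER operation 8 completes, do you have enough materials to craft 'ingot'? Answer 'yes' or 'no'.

Answer: yes

Derivation:
After 1 (gather 1 wood): wood=1
After 2 (craft plank): plank=2
After 3 (gather 8 wood): plank=2 wood=8
After 4 (craft plank): plank=4 wood=7
After 5 (craft plank): plank=6 wood=6
After 6 (craft plank): plank=8 wood=5
After 7 (craft plank): plank=10 wood=4
After 8 (gather 8 hemp): hemp=8 plank=10 wood=4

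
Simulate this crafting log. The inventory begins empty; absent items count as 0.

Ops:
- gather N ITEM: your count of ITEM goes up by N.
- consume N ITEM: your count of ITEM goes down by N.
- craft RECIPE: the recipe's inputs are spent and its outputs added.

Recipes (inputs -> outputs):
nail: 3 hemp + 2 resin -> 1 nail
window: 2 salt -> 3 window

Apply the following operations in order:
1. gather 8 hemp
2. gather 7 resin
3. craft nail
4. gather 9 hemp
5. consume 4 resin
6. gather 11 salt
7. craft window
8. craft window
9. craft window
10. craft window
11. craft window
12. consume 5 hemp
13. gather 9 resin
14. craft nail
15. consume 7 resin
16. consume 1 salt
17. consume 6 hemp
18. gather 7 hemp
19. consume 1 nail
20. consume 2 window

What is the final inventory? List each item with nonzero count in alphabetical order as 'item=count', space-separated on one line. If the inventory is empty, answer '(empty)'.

After 1 (gather 8 hemp): hemp=8
After 2 (gather 7 resin): hemp=8 resin=7
After 3 (craft nail): hemp=5 nail=1 resin=5
After 4 (gather 9 hemp): hemp=14 nail=1 resin=5
After 5 (consume 4 resin): hemp=14 nail=1 resin=1
After 6 (gather 11 salt): hemp=14 nail=1 resin=1 salt=11
After 7 (craft window): hemp=14 nail=1 resin=1 salt=9 window=3
After 8 (craft window): hemp=14 nail=1 resin=1 salt=7 window=6
After 9 (craft window): hemp=14 nail=1 resin=1 salt=5 window=9
After 10 (craft window): hemp=14 nail=1 resin=1 salt=3 window=12
After 11 (craft window): hemp=14 nail=1 resin=1 salt=1 window=15
After 12 (consume 5 hemp): hemp=9 nail=1 resin=1 salt=1 window=15
After 13 (gather 9 resin): hemp=9 nail=1 resin=10 salt=1 window=15
After 14 (craft nail): hemp=6 nail=2 resin=8 salt=1 window=15
After 15 (consume 7 resin): hemp=6 nail=2 resin=1 salt=1 window=15
After 16 (consume 1 salt): hemp=6 nail=2 resin=1 window=15
After 17 (consume 6 hemp): nail=2 resin=1 window=15
After 18 (gather 7 hemp): hemp=7 nail=2 resin=1 window=15
After 19 (consume 1 nail): hemp=7 nail=1 resin=1 window=15
After 20 (consume 2 window): hemp=7 nail=1 resin=1 window=13

Answer: hemp=7 nail=1 resin=1 window=13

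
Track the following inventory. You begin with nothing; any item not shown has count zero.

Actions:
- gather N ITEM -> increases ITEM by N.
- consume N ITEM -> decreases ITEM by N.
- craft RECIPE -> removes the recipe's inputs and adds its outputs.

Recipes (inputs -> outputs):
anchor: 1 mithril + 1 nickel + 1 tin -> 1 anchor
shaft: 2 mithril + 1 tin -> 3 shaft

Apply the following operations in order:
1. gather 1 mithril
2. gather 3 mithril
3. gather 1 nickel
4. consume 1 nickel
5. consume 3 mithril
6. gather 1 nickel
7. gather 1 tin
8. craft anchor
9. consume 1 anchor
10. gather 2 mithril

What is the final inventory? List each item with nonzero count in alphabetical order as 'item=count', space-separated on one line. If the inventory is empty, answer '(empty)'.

Answer: mithril=2

Derivation:
After 1 (gather 1 mithril): mithril=1
After 2 (gather 3 mithril): mithril=4
After 3 (gather 1 nickel): mithril=4 nickel=1
After 4 (consume 1 nickel): mithril=4
After 5 (consume 3 mithril): mithril=1
After 6 (gather 1 nickel): mithril=1 nickel=1
After 7 (gather 1 tin): mithril=1 nickel=1 tin=1
After 8 (craft anchor): anchor=1
After 9 (consume 1 anchor): (empty)
After 10 (gather 2 mithril): mithril=2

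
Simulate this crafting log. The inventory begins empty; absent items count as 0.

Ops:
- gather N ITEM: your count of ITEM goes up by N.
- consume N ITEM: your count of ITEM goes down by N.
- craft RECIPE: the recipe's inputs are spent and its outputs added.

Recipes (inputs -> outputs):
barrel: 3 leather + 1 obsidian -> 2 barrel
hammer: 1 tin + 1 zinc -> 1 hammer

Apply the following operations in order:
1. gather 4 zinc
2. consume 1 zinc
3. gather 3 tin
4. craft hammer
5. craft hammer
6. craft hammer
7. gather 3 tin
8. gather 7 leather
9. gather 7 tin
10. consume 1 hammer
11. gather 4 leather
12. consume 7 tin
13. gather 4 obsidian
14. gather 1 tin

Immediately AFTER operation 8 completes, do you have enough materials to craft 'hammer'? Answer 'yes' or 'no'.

After 1 (gather 4 zinc): zinc=4
After 2 (consume 1 zinc): zinc=3
After 3 (gather 3 tin): tin=3 zinc=3
After 4 (craft hammer): hammer=1 tin=2 zinc=2
After 5 (craft hammer): hammer=2 tin=1 zinc=1
After 6 (craft hammer): hammer=3
After 7 (gather 3 tin): hammer=3 tin=3
After 8 (gather 7 leather): hammer=3 leather=7 tin=3

Answer: no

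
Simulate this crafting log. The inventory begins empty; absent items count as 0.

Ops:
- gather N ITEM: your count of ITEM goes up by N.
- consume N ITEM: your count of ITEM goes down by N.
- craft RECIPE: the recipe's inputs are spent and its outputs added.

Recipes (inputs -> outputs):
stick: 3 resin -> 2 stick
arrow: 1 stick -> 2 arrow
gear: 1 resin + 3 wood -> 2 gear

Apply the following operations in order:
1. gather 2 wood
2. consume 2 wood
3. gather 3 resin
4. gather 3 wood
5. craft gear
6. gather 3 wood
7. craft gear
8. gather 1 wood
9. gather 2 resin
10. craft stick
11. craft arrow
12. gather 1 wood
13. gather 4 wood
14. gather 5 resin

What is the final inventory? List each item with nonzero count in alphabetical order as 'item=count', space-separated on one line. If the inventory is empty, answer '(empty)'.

After 1 (gather 2 wood): wood=2
After 2 (consume 2 wood): (empty)
After 3 (gather 3 resin): resin=3
After 4 (gather 3 wood): resin=3 wood=3
After 5 (craft gear): gear=2 resin=2
After 6 (gather 3 wood): gear=2 resin=2 wood=3
After 7 (craft gear): gear=4 resin=1
After 8 (gather 1 wood): gear=4 resin=1 wood=1
After 9 (gather 2 resin): gear=4 resin=3 wood=1
After 10 (craft stick): gear=4 stick=2 wood=1
After 11 (craft arrow): arrow=2 gear=4 stick=1 wood=1
After 12 (gather 1 wood): arrow=2 gear=4 stick=1 wood=2
After 13 (gather 4 wood): arrow=2 gear=4 stick=1 wood=6
After 14 (gather 5 resin): arrow=2 gear=4 resin=5 stick=1 wood=6

Answer: arrow=2 gear=4 resin=5 stick=1 wood=6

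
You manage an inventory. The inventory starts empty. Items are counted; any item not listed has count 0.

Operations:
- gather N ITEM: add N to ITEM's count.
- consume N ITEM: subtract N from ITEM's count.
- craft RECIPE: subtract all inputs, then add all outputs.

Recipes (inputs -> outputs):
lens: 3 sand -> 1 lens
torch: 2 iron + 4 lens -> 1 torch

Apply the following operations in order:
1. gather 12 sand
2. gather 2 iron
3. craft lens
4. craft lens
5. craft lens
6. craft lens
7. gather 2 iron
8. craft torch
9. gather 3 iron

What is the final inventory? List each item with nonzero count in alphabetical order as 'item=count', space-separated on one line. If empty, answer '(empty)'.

Answer: iron=5 torch=1

Derivation:
After 1 (gather 12 sand): sand=12
After 2 (gather 2 iron): iron=2 sand=12
After 3 (craft lens): iron=2 lens=1 sand=9
After 4 (craft lens): iron=2 lens=2 sand=6
After 5 (craft lens): iron=2 lens=3 sand=3
After 6 (craft lens): iron=2 lens=4
After 7 (gather 2 iron): iron=4 lens=4
After 8 (craft torch): iron=2 torch=1
After 9 (gather 3 iron): iron=5 torch=1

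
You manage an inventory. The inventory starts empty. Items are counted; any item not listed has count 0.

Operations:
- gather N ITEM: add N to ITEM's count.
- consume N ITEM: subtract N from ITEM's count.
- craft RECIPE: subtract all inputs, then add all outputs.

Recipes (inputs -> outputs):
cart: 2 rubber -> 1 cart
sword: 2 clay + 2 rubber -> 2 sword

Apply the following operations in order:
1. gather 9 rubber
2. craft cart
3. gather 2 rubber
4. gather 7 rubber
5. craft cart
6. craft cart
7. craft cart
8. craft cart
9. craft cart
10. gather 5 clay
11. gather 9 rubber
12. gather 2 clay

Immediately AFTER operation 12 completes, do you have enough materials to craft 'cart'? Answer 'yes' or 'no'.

Answer: yes

Derivation:
After 1 (gather 9 rubber): rubber=9
After 2 (craft cart): cart=1 rubber=7
After 3 (gather 2 rubber): cart=1 rubber=9
After 4 (gather 7 rubber): cart=1 rubber=16
After 5 (craft cart): cart=2 rubber=14
After 6 (craft cart): cart=3 rubber=12
After 7 (craft cart): cart=4 rubber=10
After 8 (craft cart): cart=5 rubber=8
After 9 (craft cart): cart=6 rubber=6
After 10 (gather 5 clay): cart=6 clay=5 rubber=6
After 11 (gather 9 rubber): cart=6 clay=5 rubber=15
After 12 (gather 2 clay): cart=6 clay=7 rubber=15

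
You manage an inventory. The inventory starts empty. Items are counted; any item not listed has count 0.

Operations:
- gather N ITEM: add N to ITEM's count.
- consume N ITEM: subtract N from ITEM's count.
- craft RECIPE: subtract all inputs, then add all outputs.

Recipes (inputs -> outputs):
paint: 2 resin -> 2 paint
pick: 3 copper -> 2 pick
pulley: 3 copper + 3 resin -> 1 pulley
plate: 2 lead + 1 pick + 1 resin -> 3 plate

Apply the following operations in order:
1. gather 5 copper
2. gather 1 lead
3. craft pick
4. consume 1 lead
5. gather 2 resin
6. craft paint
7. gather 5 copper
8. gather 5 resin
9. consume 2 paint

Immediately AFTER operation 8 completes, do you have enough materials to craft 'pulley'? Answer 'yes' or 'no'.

After 1 (gather 5 copper): copper=5
After 2 (gather 1 lead): copper=5 lead=1
After 3 (craft pick): copper=2 lead=1 pick=2
After 4 (consume 1 lead): copper=2 pick=2
After 5 (gather 2 resin): copper=2 pick=2 resin=2
After 6 (craft paint): copper=2 paint=2 pick=2
After 7 (gather 5 copper): copper=7 paint=2 pick=2
After 8 (gather 5 resin): copper=7 paint=2 pick=2 resin=5

Answer: yes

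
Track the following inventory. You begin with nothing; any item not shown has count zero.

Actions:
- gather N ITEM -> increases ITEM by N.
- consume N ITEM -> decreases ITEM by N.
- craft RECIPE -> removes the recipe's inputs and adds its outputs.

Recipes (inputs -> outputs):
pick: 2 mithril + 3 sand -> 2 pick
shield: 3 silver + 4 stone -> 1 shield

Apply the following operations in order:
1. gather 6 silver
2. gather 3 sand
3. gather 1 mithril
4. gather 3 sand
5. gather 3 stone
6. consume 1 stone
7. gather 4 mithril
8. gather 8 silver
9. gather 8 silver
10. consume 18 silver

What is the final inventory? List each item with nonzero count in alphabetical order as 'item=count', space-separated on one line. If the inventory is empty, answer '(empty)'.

Answer: mithril=5 sand=6 silver=4 stone=2

Derivation:
After 1 (gather 6 silver): silver=6
After 2 (gather 3 sand): sand=3 silver=6
After 3 (gather 1 mithril): mithril=1 sand=3 silver=6
After 4 (gather 3 sand): mithril=1 sand=6 silver=6
After 5 (gather 3 stone): mithril=1 sand=6 silver=6 stone=3
After 6 (consume 1 stone): mithril=1 sand=6 silver=6 stone=2
After 7 (gather 4 mithril): mithril=5 sand=6 silver=6 stone=2
After 8 (gather 8 silver): mithril=5 sand=6 silver=14 stone=2
After 9 (gather 8 silver): mithril=5 sand=6 silver=22 stone=2
After 10 (consume 18 silver): mithril=5 sand=6 silver=4 stone=2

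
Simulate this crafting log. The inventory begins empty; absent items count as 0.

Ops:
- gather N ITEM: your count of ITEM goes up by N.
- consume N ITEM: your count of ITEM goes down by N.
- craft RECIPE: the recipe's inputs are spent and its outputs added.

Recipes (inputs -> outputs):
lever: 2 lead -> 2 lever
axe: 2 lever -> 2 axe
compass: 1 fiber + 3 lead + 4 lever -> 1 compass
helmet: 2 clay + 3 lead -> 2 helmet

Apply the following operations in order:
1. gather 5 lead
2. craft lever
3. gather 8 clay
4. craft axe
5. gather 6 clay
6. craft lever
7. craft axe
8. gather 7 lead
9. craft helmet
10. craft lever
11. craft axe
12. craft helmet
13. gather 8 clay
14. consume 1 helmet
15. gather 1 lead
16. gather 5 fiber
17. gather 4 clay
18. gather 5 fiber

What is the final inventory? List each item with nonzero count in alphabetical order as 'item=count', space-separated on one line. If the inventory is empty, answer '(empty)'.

After 1 (gather 5 lead): lead=5
After 2 (craft lever): lead=3 lever=2
After 3 (gather 8 clay): clay=8 lead=3 lever=2
After 4 (craft axe): axe=2 clay=8 lead=3
After 5 (gather 6 clay): axe=2 clay=14 lead=3
After 6 (craft lever): axe=2 clay=14 lead=1 lever=2
After 7 (craft axe): axe=4 clay=14 lead=1
After 8 (gather 7 lead): axe=4 clay=14 lead=8
After 9 (craft helmet): axe=4 clay=12 helmet=2 lead=5
After 10 (craft lever): axe=4 clay=12 helmet=2 lead=3 lever=2
After 11 (craft axe): axe=6 clay=12 helmet=2 lead=3
After 12 (craft helmet): axe=6 clay=10 helmet=4
After 13 (gather 8 clay): axe=6 clay=18 helmet=4
After 14 (consume 1 helmet): axe=6 clay=18 helmet=3
After 15 (gather 1 lead): axe=6 clay=18 helmet=3 lead=1
After 16 (gather 5 fiber): axe=6 clay=18 fiber=5 helmet=3 lead=1
After 17 (gather 4 clay): axe=6 clay=22 fiber=5 helmet=3 lead=1
After 18 (gather 5 fiber): axe=6 clay=22 fiber=10 helmet=3 lead=1

Answer: axe=6 clay=22 fiber=10 helmet=3 lead=1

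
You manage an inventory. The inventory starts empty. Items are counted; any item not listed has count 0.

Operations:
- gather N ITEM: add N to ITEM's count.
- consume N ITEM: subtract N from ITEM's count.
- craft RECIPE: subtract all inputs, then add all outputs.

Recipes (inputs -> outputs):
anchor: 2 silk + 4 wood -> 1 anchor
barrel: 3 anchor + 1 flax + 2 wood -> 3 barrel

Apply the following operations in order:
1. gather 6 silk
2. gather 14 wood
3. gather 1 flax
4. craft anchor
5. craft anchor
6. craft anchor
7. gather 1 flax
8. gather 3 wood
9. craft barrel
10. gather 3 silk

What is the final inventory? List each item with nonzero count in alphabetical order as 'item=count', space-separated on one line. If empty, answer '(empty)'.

After 1 (gather 6 silk): silk=6
After 2 (gather 14 wood): silk=6 wood=14
After 3 (gather 1 flax): flax=1 silk=6 wood=14
After 4 (craft anchor): anchor=1 flax=1 silk=4 wood=10
After 5 (craft anchor): anchor=2 flax=1 silk=2 wood=6
After 6 (craft anchor): anchor=3 flax=1 wood=2
After 7 (gather 1 flax): anchor=3 flax=2 wood=2
After 8 (gather 3 wood): anchor=3 flax=2 wood=5
After 9 (craft barrel): barrel=3 flax=1 wood=3
After 10 (gather 3 silk): barrel=3 flax=1 silk=3 wood=3

Answer: barrel=3 flax=1 silk=3 wood=3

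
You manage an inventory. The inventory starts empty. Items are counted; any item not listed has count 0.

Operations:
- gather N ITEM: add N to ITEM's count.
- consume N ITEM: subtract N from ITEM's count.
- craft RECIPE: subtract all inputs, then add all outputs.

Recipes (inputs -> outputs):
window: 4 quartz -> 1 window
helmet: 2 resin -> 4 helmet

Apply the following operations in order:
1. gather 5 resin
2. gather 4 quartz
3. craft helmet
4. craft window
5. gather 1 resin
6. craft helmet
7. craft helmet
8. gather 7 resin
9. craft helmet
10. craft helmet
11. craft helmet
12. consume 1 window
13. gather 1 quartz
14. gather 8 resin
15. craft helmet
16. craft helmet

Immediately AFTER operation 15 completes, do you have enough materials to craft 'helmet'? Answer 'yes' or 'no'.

Answer: yes

Derivation:
After 1 (gather 5 resin): resin=5
After 2 (gather 4 quartz): quartz=4 resin=5
After 3 (craft helmet): helmet=4 quartz=4 resin=3
After 4 (craft window): helmet=4 resin=3 window=1
After 5 (gather 1 resin): helmet=4 resin=4 window=1
After 6 (craft helmet): helmet=8 resin=2 window=1
After 7 (craft helmet): helmet=12 window=1
After 8 (gather 7 resin): helmet=12 resin=7 window=1
After 9 (craft helmet): helmet=16 resin=5 window=1
After 10 (craft helmet): helmet=20 resin=3 window=1
After 11 (craft helmet): helmet=24 resin=1 window=1
After 12 (consume 1 window): helmet=24 resin=1
After 13 (gather 1 quartz): helmet=24 quartz=1 resin=1
After 14 (gather 8 resin): helmet=24 quartz=1 resin=9
After 15 (craft helmet): helmet=28 quartz=1 resin=7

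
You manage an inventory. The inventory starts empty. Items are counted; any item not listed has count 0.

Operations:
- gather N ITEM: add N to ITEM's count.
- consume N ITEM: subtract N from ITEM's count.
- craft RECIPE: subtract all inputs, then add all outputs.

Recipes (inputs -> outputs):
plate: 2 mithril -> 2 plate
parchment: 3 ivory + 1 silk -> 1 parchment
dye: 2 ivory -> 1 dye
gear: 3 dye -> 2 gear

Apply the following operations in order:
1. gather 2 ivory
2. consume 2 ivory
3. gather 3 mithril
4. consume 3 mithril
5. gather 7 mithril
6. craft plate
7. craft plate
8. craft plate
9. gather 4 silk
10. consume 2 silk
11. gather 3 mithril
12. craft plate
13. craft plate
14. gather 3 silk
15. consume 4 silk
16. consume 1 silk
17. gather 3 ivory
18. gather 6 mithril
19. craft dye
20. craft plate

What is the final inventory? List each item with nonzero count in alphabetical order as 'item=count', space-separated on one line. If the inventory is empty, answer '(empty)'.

Answer: dye=1 ivory=1 mithril=4 plate=12

Derivation:
After 1 (gather 2 ivory): ivory=2
After 2 (consume 2 ivory): (empty)
After 3 (gather 3 mithril): mithril=3
After 4 (consume 3 mithril): (empty)
After 5 (gather 7 mithril): mithril=7
After 6 (craft plate): mithril=5 plate=2
After 7 (craft plate): mithril=3 plate=4
After 8 (craft plate): mithril=1 plate=6
After 9 (gather 4 silk): mithril=1 plate=6 silk=4
After 10 (consume 2 silk): mithril=1 plate=6 silk=2
After 11 (gather 3 mithril): mithril=4 plate=6 silk=2
After 12 (craft plate): mithril=2 plate=8 silk=2
After 13 (craft plate): plate=10 silk=2
After 14 (gather 3 silk): plate=10 silk=5
After 15 (consume 4 silk): plate=10 silk=1
After 16 (consume 1 silk): plate=10
After 17 (gather 3 ivory): ivory=3 plate=10
After 18 (gather 6 mithril): ivory=3 mithril=6 plate=10
After 19 (craft dye): dye=1 ivory=1 mithril=6 plate=10
After 20 (craft plate): dye=1 ivory=1 mithril=4 plate=12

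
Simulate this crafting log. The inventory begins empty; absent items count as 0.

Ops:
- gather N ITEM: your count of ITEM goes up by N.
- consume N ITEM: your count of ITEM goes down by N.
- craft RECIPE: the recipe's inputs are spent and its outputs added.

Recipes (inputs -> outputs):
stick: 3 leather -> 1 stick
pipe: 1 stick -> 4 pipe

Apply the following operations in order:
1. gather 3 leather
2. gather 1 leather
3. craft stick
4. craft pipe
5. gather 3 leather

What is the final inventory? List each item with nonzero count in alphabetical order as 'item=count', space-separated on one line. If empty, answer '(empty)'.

Answer: leather=4 pipe=4

Derivation:
After 1 (gather 3 leather): leather=3
After 2 (gather 1 leather): leather=4
After 3 (craft stick): leather=1 stick=1
After 4 (craft pipe): leather=1 pipe=4
After 5 (gather 3 leather): leather=4 pipe=4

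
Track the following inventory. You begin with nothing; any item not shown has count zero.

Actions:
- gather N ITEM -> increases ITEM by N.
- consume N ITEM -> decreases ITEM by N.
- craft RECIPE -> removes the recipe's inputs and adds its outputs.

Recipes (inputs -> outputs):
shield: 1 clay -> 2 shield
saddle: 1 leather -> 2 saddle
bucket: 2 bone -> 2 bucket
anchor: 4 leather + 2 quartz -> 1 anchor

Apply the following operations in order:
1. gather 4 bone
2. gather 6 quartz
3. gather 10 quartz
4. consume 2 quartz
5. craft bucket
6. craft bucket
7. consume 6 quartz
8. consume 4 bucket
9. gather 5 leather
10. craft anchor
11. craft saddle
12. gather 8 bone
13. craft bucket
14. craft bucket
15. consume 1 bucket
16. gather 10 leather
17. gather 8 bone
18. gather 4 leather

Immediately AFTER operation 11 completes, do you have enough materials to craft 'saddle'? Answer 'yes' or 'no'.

After 1 (gather 4 bone): bone=4
After 2 (gather 6 quartz): bone=4 quartz=6
After 3 (gather 10 quartz): bone=4 quartz=16
After 4 (consume 2 quartz): bone=4 quartz=14
After 5 (craft bucket): bone=2 bucket=2 quartz=14
After 6 (craft bucket): bucket=4 quartz=14
After 7 (consume 6 quartz): bucket=4 quartz=8
After 8 (consume 4 bucket): quartz=8
After 9 (gather 5 leather): leather=5 quartz=8
After 10 (craft anchor): anchor=1 leather=1 quartz=6
After 11 (craft saddle): anchor=1 quartz=6 saddle=2

Answer: no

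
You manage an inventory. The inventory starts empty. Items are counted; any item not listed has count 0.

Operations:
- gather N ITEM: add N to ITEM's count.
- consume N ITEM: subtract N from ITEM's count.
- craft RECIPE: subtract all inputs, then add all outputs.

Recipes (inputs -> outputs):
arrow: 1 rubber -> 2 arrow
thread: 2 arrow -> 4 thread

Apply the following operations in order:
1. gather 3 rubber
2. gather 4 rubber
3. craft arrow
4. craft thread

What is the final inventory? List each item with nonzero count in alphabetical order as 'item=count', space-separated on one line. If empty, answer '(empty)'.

After 1 (gather 3 rubber): rubber=3
After 2 (gather 4 rubber): rubber=7
After 3 (craft arrow): arrow=2 rubber=6
After 4 (craft thread): rubber=6 thread=4

Answer: rubber=6 thread=4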